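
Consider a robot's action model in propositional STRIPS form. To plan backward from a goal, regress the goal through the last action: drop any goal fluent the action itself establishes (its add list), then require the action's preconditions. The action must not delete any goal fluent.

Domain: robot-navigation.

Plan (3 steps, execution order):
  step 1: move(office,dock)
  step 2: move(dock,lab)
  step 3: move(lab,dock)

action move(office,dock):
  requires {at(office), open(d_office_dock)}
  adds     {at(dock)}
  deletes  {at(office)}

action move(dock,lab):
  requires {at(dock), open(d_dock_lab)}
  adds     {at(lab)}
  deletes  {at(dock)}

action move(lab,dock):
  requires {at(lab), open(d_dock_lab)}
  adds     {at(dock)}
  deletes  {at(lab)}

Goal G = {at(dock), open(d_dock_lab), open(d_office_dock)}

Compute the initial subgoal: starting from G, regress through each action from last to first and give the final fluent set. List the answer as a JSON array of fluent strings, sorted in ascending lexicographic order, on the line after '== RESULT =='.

Work backward from the goal:
  through step 3 (move(lab,dock)): drop {at(dock)}, keep {open(d_dock_lab), open(d_office_dock)}, require {at(lab), open(d_dock_lab)}
    → {at(lab), open(d_dock_lab), open(d_office_dock)}
  through step 2 (move(dock,lab)): drop {at(lab)}, keep {open(d_dock_lab), open(d_office_dock)}, require {at(dock), open(d_dock_lab)}
    → {at(dock), open(d_dock_lab), open(d_office_dock)}
  through step 1 (move(office,dock)): drop {at(dock)}, keep {open(d_dock_lab), open(d_office_dock)}, require {at(office), open(d_office_dock)}
    → {at(office), open(d_dock_lab), open(d_office_dock)}

== RESULT ==
["at(office)", "open(d_dock_lab)", "open(d_office_dock)"]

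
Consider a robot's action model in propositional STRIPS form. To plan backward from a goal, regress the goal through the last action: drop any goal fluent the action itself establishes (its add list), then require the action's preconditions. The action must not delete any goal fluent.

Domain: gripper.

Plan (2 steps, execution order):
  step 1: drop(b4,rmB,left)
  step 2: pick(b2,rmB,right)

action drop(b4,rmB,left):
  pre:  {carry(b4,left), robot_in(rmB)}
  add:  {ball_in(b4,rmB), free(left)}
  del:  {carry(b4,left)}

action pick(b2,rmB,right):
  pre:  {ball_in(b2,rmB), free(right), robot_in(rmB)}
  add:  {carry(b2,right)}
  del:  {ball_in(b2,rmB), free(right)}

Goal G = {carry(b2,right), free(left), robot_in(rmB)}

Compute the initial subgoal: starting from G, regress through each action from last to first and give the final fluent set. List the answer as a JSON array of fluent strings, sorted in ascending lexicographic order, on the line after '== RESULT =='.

Work backward from the goal:
  through step 2 (pick(b2,rmB,right)): drop {carry(b2,right)}, keep {free(left), robot_in(rmB)}, require {ball_in(b2,rmB), free(right), robot_in(rmB)}
    → {ball_in(b2,rmB), free(left), free(right), robot_in(rmB)}
  through step 1 (drop(b4,rmB,left)): drop {free(left)}, keep {ball_in(b2,rmB), free(right), robot_in(rmB)}, require {carry(b4,left), robot_in(rmB)}
    → {ball_in(b2,rmB), carry(b4,left), free(right), robot_in(rmB)}

== RESULT ==
["ball_in(b2,rmB)", "carry(b4,left)", "free(right)", "robot_in(rmB)"]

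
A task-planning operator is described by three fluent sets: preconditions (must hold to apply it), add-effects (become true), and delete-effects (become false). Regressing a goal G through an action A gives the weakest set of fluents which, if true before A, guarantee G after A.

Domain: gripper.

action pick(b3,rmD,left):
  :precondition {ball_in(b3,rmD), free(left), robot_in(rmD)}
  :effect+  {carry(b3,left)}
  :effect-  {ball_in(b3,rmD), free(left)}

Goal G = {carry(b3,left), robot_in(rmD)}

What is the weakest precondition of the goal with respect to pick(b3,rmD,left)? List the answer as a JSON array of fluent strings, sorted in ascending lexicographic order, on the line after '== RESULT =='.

Compute (G \ add) ∪ pre:
  G ∩ del = {}  (empty — regression defined)
  G \ add = {carry(b3,left), robot_in(rmD)} \ {carry(b3,left)} = {robot_in(rmD)}
  ∪ pre   = {robot_in(rmD)} ∪ {ball_in(b3,rmD), free(left), robot_in(rmD)}
          = {ball_in(b3,rmD), free(left), robot_in(rmD)}

== RESULT ==
["ball_in(b3,rmD)", "free(left)", "robot_in(rmD)"]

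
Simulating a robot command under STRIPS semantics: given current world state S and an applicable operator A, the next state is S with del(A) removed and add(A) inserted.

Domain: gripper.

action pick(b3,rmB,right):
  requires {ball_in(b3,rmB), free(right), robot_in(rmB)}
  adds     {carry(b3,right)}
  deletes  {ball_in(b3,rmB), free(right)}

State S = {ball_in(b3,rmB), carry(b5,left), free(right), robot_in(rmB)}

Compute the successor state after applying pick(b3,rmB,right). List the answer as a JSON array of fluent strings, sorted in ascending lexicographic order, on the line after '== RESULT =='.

Compute (S \ del) ∪ add:
  pre ⊆ S: {ball_in(b3,rmB), free(right), robot_in(rmB)} ⊆ S  — applicable
  S \ del = {carry(b5,left), robot_in(rmB)}
  ∪ add   = {carry(b3,right), carry(b5,left), robot_in(rmB)}

== RESULT ==
["carry(b3,right)", "carry(b5,left)", "robot_in(rmB)"]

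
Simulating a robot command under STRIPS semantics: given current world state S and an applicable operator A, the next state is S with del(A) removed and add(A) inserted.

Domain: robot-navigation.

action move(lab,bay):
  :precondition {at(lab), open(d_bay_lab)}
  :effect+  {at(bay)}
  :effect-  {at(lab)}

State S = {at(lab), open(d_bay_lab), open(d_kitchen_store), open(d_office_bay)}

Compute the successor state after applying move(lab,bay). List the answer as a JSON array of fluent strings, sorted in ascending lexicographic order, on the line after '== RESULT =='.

Progress:
  pre ⊆ S: {at(lab), open(d_bay_lab)} ⊆ S  — applicable
  S \ del = {open(d_bay_lab), open(d_kitchen_store), open(d_office_bay)}
  ∪ add   = {at(bay), open(d_bay_lab), open(d_kitchen_store), open(d_office_bay)}

== RESULT ==
["at(bay)", "open(d_bay_lab)", "open(d_kitchen_store)", "open(d_office_bay)"]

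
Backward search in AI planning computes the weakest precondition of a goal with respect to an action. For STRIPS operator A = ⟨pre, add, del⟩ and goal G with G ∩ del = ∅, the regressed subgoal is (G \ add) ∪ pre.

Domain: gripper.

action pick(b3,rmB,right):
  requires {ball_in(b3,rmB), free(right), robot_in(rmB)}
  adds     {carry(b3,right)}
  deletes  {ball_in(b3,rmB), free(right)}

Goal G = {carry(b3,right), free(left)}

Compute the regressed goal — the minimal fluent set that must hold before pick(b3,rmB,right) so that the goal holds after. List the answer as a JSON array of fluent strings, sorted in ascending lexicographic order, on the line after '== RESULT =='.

Compute (G \ add) ∪ pre:
  G ∩ del = {}  (empty — regression defined)
  G \ add = {carry(b3,right), free(left)} \ {carry(b3,right)} = {free(left)}
  ∪ pre   = {free(left)} ∪ {ball_in(b3,rmB), free(right), robot_in(rmB)}
          = {ball_in(b3,rmB), free(left), free(right), robot_in(rmB)}

== RESULT ==
["ball_in(b3,rmB)", "free(left)", "free(right)", "robot_in(rmB)"]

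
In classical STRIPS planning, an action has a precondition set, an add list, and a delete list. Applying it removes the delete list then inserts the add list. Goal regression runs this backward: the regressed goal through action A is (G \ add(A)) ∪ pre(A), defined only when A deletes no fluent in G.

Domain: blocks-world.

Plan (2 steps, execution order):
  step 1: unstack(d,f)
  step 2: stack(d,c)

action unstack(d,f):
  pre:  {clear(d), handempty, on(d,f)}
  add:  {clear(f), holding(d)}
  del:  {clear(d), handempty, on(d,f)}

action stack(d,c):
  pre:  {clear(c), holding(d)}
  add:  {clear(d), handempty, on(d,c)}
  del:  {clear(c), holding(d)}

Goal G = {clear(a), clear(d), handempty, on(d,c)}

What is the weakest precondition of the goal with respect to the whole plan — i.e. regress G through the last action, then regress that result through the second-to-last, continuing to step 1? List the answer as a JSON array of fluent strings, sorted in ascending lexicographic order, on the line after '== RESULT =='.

Work backward from the goal:
  through step 2 (stack(d,c)): drop {clear(d), handempty, on(d,c)}, keep {clear(a)}, require {clear(c), holding(d)}
    → {clear(a), clear(c), holding(d)}
  through step 1 (unstack(d,f)): drop {holding(d)}, keep {clear(a), clear(c)}, require {clear(d), handempty, on(d,f)}
    → {clear(a), clear(c), clear(d), handempty, on(d,f)}

== RESULT ==
["clear(a)", "clear(c)", "clear(d)", "handempty", "on(d,f)"]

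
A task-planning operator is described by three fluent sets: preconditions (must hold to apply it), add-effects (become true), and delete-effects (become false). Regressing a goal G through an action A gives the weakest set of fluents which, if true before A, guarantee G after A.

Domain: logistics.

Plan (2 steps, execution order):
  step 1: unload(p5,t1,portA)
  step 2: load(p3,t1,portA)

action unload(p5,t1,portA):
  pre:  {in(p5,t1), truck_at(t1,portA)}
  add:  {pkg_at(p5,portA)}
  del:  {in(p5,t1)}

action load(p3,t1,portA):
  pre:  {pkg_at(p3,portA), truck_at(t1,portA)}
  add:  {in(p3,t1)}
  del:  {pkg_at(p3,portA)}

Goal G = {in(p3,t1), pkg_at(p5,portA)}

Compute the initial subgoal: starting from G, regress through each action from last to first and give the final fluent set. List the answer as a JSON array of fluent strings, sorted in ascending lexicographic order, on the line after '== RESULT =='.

Work backward from the goal:
  through step 2 (load(p3,t1,portA)): drop {in(p3,t1)}, keep {pkg_at(p5,portA)}, require {pkg_at(p3,portA), truck_at(t1,portA)}
    → {pkg_at(p3,portA), pkg_at(p5,portA), truck_at(t1,portA)}
  through step 1 (unload(p5,t1,portA)): drop {pkg_at(p5,portA)}, keep {pkg_at(p3,portA), truck_at(t1,portA)}, require {in(p5,t1), truck_at(t1,portA)}
    → {in(p5,t1), pkg_at(p3,portA), truck_at(t1,portA)}

== RESULT ==
["in(p5,t1)", "pkg_at(p3,portA)", "truck_at(t1,portA)"]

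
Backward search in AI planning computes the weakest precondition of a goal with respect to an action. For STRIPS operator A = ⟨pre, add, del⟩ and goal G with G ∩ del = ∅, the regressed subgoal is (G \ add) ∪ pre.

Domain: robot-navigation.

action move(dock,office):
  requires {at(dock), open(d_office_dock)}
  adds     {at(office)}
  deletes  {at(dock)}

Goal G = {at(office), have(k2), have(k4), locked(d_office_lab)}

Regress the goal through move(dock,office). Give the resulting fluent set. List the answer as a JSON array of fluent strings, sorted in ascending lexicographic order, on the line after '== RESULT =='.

Compute (G \ add) ∪ pre:
  G ∩ del = {}  (empty — regression defined)
  G \ add = {at(office), have(k2), have(k4), locked(d_office_lab)} \ {at(office)} = {have(k2), have(k4), locked(d_office_lab)}
  ∪ pre   = {have(k2), have(k4), locked(d_office_lab)} ∪ {at(dock), open(d_office_dock)}
          = {at(dock), have(k2), have(k4), locked(d_office_lab), open(d_office_dock)}

== RESULT ==
["at(dock)", "have(k2)", "have(k4)", "locked(d_office_lab)", "open(d_office_dock)"]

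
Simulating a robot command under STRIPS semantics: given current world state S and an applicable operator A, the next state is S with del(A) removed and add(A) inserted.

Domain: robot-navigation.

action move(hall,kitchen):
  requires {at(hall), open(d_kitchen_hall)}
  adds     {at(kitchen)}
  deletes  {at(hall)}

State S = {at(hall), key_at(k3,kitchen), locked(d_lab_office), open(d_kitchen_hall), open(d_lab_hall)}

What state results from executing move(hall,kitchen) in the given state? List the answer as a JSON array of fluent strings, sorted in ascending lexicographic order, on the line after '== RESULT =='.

Progress:
  pre ⊆ S: {at(hall), open(d_kitchen_hall)} ⊆ S  — applicable
  S \ del = {key_at(k3,kitchen), locked(d_lab_office), open(d_kitchen_hall), open(d_lab_hall)}
  ∪ add   = {at(kitchen), key_at(k3,kitchen), locked(d_lab_office), open(d_kitchen_hall), open(d_lab_hall)}

== RESULT ==
["at(kitchen)", "key_at(k3,kitchen)", "locked(d_lab_office)", "open(d_kitchen_hall)", "open(d_lab_hall)"]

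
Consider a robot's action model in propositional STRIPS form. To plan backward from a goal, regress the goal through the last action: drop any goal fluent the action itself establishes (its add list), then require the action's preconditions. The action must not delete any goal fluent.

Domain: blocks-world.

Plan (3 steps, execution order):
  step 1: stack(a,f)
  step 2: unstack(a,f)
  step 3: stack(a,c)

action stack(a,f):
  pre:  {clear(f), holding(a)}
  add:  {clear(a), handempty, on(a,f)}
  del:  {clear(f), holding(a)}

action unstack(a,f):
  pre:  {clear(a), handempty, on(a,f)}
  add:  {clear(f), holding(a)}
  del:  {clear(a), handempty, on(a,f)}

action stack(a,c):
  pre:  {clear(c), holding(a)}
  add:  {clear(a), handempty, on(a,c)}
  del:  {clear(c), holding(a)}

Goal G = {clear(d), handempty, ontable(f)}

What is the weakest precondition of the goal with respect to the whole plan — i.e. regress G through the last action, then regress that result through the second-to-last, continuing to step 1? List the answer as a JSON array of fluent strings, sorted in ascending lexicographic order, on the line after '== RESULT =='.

Work backward from the goal:
  through step 3 (stack(a,c)): drop {handempty}, keep {clear(d), ontable(f)}, require {clear(c), holding(a)}
    → {clear(c), clear(d), holding(a), ontable(f)}
  through step 2 (unstack(a,f)): drop {holding(a)}, keep {clear(c), clear(d), ontable(f)}, require {clear(a), handempty, on(a,f)}
    → {clear(a), clear(c), clear(d), handempty, on(a,f), ontable(f)}
  through step 1 (stack(a,f)): drop {clear(a), handempty, on(a,f)}, keep {clear(c), clear(d), ontable(f)}, require {clear(f), holding(a)}
    → {clear(c), clear(d), clear(f), holding(a), ontable(f)}

== RESULT ==
["clear(c)", "clear(d)", "clear(f)", "holding(a)", "ontable(f)"]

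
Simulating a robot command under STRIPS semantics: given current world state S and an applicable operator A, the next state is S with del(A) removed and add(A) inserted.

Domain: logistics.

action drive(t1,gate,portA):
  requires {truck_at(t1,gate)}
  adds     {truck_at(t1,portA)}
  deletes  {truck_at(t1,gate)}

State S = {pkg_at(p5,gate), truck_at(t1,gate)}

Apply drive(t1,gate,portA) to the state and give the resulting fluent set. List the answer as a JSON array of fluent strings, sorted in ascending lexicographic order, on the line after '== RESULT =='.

Progress:
  pre ⊆ S: {truck_at(t1,gate)} ⊆ S  — applicable
  S \ del = {pkg_at(p5,gate)}
  ∪ add   = {pkg_at(p5,gate), truck_at(t1,portA)}

== RESULT ==
["pkg_at(p5,gate)", "truck_at(t1,portA)"]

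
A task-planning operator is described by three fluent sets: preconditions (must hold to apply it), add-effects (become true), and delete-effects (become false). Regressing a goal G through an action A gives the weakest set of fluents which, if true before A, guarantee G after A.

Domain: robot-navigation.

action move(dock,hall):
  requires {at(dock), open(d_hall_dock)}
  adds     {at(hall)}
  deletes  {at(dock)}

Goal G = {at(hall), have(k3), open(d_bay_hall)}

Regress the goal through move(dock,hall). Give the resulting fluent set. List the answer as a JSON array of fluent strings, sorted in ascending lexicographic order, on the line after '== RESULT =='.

Compute (G \ add) ∪ pre:
  G ∩ del = {}  (empty — regression defined)
  G \ add = {at(hall), have(k3), open(d_bay_hall)} \ {at(hall)} = {have(k3), open(d_bay_hall)}
  ∪ pre   = {have(k3), open(d_bay_hall)} ∪ {at(dock), open(d_hall_dock)}
          = {at(dock), have(k3), open(d_bay_hall), open(d_hall_dock)}

== RESULT ==
["at(dock)", "have(k3)", "open(d_bay_hall)", "open(d_hall_dock)"]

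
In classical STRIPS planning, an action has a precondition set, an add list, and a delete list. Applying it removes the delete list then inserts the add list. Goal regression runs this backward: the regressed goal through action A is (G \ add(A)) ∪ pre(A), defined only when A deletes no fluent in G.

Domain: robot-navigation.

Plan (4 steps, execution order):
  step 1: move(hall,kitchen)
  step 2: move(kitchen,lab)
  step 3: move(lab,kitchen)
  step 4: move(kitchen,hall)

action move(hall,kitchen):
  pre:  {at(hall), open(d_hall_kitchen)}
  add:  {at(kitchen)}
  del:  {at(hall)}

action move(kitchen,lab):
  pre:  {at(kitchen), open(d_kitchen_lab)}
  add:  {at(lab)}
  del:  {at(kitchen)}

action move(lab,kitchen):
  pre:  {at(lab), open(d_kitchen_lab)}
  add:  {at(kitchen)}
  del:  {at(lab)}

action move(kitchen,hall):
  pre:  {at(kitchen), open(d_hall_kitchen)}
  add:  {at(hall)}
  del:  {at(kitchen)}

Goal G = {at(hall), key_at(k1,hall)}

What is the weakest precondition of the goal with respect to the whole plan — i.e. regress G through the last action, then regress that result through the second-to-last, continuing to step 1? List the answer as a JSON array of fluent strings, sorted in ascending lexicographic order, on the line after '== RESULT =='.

Work backward from the goal:
  through step 4 (move(kitchen,hall)): drop {at(hall)}, keep {key_at(k1,hall)}, require {at(kitchen), open(d_hall_kitchen)}
    → {at(kitchen), key_at(k1,hall), open(d_hall_kitchen)}
  through step 3 (move(lab,kitchen)): drop {at(kitchen)}, keep {key_at(k1,hall), open(d_hall_kitchen)}, require {at(lab), open(d_kitchen_lab)}
    → {at(lab), key_at(k1,hall), open(d_hall_kitchen), open(d_kitchen_lab)}
  through step 2 (move(kitchen,lab)): drop {at(lab)}, keep {key_at(k1,hall), open(d_hall_kitchen), open(d_kitchen_lab)}, require {at(kitchen), open(d_kitchen_lab)}
    → {at(kitchen), key_at(k1,hall), open(d_hall_kitchen), open(d_kitchen_lab)}
  through step 1 (move(hall,kitchen)): drop {at(kitchen)}, keep {key_at(k1,hall), open(d_hall_kitchen), open(d_kitchen_lab)}, require {at(hall), open(d_hall_kitchen)}
    → {at(hall), key_at(k1,hall), open(d_hall_kitchen), open(d_kitchen_lab)}

== RESULT ==
["at(hall)", "key_at(k1,hall)", "open(d_hall_kitchen)", "open(d_kitchen_lab)"]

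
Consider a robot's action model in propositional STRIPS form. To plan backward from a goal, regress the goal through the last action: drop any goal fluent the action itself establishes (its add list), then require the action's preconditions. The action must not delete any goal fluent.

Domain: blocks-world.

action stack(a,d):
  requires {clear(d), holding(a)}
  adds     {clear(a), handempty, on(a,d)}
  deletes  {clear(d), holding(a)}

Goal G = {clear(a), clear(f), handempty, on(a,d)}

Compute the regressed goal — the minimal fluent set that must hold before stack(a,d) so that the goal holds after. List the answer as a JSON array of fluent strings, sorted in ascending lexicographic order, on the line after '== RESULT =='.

Regress:
  G ∩ del = {}  (empty — regression defined)
  G \ add = {clear(a), clear(f), handempty, on(a,d)} \ {clear(a), handempty, on(a,d)} = {clear(f)}
  ∪ pre   = {clear(f)} ∪ {clear(d), holding(a)}
          = {clear(d), clear(f), holding(a)}

== RESULT ==
["clear(d)", "clear(f)", "holding(a)"]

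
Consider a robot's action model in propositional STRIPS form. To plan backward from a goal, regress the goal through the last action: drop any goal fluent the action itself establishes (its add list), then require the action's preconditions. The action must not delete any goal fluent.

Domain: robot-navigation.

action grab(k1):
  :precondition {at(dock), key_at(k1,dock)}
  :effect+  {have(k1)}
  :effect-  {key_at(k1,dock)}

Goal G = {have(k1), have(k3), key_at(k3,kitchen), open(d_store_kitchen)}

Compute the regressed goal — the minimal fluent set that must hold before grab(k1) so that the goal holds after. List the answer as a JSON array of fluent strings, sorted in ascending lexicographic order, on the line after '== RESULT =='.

Regress:
  G ∩ del = {}  (empty — regression defined)
  G \ add = {have(k1), have(k3), key_at(k3,kitchen), open(d_store_kitchen)} \ {have(k1)} = {have(k3), key_at(k3,kitchen), open(d_store_kitchen)}
  ∪ pre   = {have(k3), key_at(k3,kitchen), open(d_store_kitchen)} ∪ {at(dock), key_at(k1,dock)}
          = {at(dock), have(k3), key_at(k1,dock), key_at(k3,kitchen), open(d_store_kitchen)}

== RESULT ==
["at(dock)", "have(k3)", "key_at(k1,dock)", "key_at(k3,kitchen)", "open(d_store_kitchen)"]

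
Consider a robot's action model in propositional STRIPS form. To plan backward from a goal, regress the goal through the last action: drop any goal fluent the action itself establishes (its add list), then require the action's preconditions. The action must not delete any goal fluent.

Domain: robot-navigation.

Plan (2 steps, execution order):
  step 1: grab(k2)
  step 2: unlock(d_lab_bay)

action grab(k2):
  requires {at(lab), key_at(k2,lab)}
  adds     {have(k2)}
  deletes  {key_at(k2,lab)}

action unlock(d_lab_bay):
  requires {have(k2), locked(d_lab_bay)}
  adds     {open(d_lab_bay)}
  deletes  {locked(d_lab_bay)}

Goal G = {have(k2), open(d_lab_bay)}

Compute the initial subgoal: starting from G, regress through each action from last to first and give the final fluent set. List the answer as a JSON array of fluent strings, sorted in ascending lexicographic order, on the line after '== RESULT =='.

Regress step by step:
  through step 2 (unlock(d_lab_bay)): drop {open(d_lab_bay)}, keep {have(k2)}, require {have(k2), locked(d_lab_bay)}
    → {have(k2), locked(d_lab_bay)}
  through step 1 (grab(k2)): drop {have(k2)}, keep {locked(d_lab_bay)}, require {at(lab), key_at(k2,lab)}
    → {at(lab), key_at(k2,lab), locked(d_lab_bay)}

== RESULT ==
["at(lab)", "key_at(k2,lab)", "locked(d_lab_bay)"]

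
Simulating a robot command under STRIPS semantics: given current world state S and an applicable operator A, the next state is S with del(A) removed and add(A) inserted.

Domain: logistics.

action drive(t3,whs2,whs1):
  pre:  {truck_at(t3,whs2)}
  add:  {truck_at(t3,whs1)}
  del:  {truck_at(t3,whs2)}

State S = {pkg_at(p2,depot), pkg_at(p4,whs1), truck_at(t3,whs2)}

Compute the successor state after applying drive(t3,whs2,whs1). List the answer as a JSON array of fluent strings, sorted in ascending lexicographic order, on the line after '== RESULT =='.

Progress:
  pre ⊆ S: {truck_at(t3,whs2)} ⊆ S  — applicable
  S \ del = {pkg_at(p2,depot), pkg_at(p4,whs1)}
  ∪ add   = {pkg_at(p2,depot), pkg_at(p4,whs1), truck_at(t3,whs1)}

== RESULT ==
["pkg_at(p2,depot)", "pkg_at(p4,whs1)", "truck_at(t3,whs1)"]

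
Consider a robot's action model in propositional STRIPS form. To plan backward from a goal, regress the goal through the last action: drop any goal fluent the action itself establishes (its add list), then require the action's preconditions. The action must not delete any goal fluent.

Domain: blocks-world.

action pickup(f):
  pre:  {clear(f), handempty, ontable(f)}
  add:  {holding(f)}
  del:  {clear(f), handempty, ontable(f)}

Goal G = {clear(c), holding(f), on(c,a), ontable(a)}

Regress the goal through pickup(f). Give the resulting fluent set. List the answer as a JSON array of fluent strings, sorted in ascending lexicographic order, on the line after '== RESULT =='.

Compute (G \ add) ∪ pre:
  G ∩ del = {}  (empty — regression defined)
  G \ add = {clear(c), holding(f), on(c,a), ontable(a)} \ {holding(f)} = {clear(c), on(c,a), ontable(a)}
  ∪ pre   = {clear(c), on(c,a), ontable(a)} ∪ {clear(f), handempty, ontable(f)}
          = {clear(c), clear(f), handempty, on(c,a), ontable(a), ontable(f)}

== RESULT ==
["clear(c)", "clear(f)", "handempty", "on(c,a)", "ontable(a)", "ontable(f)"]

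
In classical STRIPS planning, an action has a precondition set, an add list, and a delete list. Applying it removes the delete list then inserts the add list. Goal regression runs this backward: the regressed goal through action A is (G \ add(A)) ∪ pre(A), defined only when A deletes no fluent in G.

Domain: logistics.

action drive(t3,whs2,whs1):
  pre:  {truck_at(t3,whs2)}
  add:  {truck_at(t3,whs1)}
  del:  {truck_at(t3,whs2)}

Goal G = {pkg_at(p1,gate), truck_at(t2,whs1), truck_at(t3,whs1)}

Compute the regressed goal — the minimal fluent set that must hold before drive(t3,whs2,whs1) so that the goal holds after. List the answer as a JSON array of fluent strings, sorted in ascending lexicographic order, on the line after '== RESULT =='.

Regress:
  G ∩ del = {}  (empty — regression defined)
  G \ add = {pkg_at(p1,gate), truck_at(t2,whs1), truck_at(t3,whs1)} \ {truck_at(t3,whs1)} = {pkg_at(p1,gate), truck_at(t2,whs1)}
  ∪ pre   = {pkg_at(p1,gate), truck_at(t2,whs1)} ∪ {truck_at(t3,whs2)}
          = {pkg_at(p1,gate), truck_at(t2,whs1), truck_at(t3,whs2)}

== RESULT ==
["pkg_at(p1,gate)", "truck_at(t2,whs1)", "truck_at(t3,whs2)"]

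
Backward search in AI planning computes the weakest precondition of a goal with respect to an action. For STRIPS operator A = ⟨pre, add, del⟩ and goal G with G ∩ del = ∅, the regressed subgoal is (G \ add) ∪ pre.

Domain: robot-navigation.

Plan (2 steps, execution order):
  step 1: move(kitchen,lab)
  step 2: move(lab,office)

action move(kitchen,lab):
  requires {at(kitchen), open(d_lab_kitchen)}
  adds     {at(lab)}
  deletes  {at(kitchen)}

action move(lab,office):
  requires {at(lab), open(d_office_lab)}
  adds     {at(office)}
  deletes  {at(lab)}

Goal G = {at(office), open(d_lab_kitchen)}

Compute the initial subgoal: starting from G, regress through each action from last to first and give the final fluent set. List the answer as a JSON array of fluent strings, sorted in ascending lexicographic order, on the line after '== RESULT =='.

Regress step by step:
  through step 2 (move(lab,office)): drop {at(office)}, keep {open(d_lab_kitchen)}, require {at(lab), open(d_office_lab)}
    → {at(lab), open(d_lab_kitchen), open(d_office_lab)}
  through step 1 (move(kitchen,lab)): drop {at(lab)}, keep {open(d_lab_kitchen), open(d_office_lab)}, require {at(kitchen), open(d_lab_kitchen)}
    → {at(kitchen), open(d_lab_kitchen), open(d_office_lab)}

== RESULT ==
["at(kitchen)", "open(d_lab_kitchen)", "open(d_office_lab)"]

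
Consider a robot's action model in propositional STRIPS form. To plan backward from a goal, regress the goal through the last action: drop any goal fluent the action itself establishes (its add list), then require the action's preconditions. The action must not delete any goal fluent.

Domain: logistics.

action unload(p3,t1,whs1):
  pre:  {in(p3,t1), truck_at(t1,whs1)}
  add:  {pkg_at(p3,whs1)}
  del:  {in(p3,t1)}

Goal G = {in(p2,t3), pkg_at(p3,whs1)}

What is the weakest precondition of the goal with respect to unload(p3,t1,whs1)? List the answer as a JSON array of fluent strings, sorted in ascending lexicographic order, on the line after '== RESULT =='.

Compute (G \ add) ∪ pre:
  G ∩ del = {}  (empty — regression defined)
  G \ add = {in(p2,t3), pkg_at(p3,whs1)} \ {pkg_at(p3,whs1)} = {in(p2,t3)}
  ∪ pre   = {in(p2,t3)} ∪ {in(p3,t1), truck_at(t1,whs1)}
          = {in(p2,t3), in(p3,t1), truck_at(t1,whs1)}

== RESULT ==
["in(p2,t3)", "in(p3,t1)", "truck_at(t1,whs1)"]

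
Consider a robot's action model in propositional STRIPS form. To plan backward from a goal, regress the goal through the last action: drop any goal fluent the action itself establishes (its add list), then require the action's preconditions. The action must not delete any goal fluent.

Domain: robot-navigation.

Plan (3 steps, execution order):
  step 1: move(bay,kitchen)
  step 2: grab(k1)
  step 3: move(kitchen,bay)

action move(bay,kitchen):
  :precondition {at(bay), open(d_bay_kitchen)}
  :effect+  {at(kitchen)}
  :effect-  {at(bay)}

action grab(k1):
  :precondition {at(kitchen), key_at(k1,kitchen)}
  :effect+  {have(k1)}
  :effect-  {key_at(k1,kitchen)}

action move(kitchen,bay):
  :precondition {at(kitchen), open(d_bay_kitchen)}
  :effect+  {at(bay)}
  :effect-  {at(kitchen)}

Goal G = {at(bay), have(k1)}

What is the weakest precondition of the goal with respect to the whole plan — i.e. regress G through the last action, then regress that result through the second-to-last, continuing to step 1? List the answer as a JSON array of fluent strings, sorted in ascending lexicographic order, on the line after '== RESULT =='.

Work backward from the goal:
  through step 3 (move(kitchen,bay)): drop {at(bay)}, keep {have(k1)}, require {at(kitchen), open(d_bay_kitchen)}
    → {at(kitchen), have(k1), open(d_bay_kitchen)}
  through step 2 (grab(k1)): drop {have(k1)}, keep {at(kitchen), open(d_bay_kitchen)}, require {at(kitchen), key_at(k1,kitchen)}
    → {at(kitchen), key_at(k1,kitchen), open(d_bay_kitchen)}
  through step 1 (move(bay,kitchen)): drop {at(kitchen)}, keep {key_at(k1,kitchen), open(d_bay_kitchen)}, require {at(bay), open(d_bay_kitchen)}
    → {at(bay), key_at(k1,kitchen), open(d_bay_kitchen)}

== RESULT ==
["at(bay)", "key_at(k1,kitchen)", "open(d_bay_kitchen)"]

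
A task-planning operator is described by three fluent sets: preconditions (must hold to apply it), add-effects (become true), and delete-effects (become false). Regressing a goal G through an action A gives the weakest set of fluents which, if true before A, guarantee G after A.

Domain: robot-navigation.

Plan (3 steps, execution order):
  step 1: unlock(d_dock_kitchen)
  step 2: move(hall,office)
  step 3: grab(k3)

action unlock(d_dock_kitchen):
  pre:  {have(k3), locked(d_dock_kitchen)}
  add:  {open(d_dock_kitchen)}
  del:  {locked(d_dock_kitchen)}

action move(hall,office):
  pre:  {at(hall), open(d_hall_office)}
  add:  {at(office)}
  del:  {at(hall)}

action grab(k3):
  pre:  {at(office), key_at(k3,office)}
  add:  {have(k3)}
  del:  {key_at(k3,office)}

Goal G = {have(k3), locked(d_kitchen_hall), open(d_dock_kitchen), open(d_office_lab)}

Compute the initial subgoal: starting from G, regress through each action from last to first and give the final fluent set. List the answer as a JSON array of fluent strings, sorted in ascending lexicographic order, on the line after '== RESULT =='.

Work backward from the goal:
  through step 3 (grab(k3)): drop {have(k3)}, keep {locked(d_kitchen_hall), open(d_dock_kitchen), open(d_office_lab)}, require {at(office), key_at(k3,office)}
    → {at(office), key_at(k3,office), locked(d_kitchen_hall), open(d_dock_kitchen), open(d_office_lab)}
  through step 2 (move(hall,office)): drop {at(office)}, keep {key_at(k3,office), locked(d_kitchen_hall), open(d_dock_kitchen), open(d_office_lab)}, require {at(hall), open(d_hall_office)}
    → {at(hall), key_at(k3,office), locked(d_kitchen_hall), open(d_dock_kitchen), open(d_hall_office), open(d_office_lab)}
  through step 1 (unlock(d_dock_kitchen)): drop {open(d_dock_kitchen)}, keep {at(hall), key_at(k3,office), locked(d_kitchen_hall), open(d_hall_office), open(d_office_lab)}, require {have(k3), locked(d_dock_kitchen)}
    → {at(hall), have(k3), key_at(k3,office), locked(d_dock_kitchen), locked(d_kitchen_hall), open(d_hall_office), open(d_office_lab)}

== RESULT ==
["at(hall)", "have(k3)", "key_at(k3,office)", "locked(d_dock_kitchen)", "locked(d_kitchen_hall)", "open(d_hall_office)", "open(d_office_lab)"]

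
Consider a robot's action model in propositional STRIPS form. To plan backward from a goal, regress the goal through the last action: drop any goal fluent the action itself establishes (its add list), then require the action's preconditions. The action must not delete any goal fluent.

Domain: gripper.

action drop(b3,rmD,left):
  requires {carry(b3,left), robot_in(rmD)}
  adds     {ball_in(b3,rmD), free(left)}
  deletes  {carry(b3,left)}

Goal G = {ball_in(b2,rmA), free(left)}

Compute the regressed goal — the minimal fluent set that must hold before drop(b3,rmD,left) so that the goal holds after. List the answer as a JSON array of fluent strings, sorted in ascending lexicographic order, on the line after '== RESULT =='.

Compute (G \ add) ∪ pre:
  G ∩ del = {}  (empty — regression defined)
  G \ add = {ball_in(b2,rmA), free(left)} \ {ball_in(b3,rmD), free(left)} = {ball_in(b2,rmA)}
  ∪ pre   = {ball_in(b2,rmA)} ∪ {carry(b3,left), robot_in(rmD)}
          = {ball_in(b2,rmA), carry(b3,left), robot_in(rmD)}

== RESULT ==
["ball_in(b2,rmA)", "carry(b3,left)", "robot_in(rmD)"]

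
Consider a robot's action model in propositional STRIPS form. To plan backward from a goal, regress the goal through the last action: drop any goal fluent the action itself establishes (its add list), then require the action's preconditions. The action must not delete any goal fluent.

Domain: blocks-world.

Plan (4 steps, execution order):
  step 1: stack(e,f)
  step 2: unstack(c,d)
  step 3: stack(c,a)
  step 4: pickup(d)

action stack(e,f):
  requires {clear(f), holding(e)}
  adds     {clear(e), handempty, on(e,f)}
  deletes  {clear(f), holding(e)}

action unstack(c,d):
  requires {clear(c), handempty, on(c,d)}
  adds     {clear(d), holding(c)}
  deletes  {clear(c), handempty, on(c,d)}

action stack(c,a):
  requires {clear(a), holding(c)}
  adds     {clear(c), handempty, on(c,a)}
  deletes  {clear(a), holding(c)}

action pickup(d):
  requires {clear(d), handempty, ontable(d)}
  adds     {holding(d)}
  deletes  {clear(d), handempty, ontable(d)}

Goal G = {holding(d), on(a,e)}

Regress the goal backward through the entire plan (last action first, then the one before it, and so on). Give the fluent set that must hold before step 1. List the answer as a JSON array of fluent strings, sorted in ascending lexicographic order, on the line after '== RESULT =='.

Regress step by step:
  through step 4 (pickup(d)): drop {holding(d)}, keep {on(a,e)}, require {clear(d), handempty, ontable(d)}
    → {clear(d), handempty, on(a,e), ontable(d)}
  through step 3 (stack(c,a)): drop {handempty}, keep {clear(d), on(a,e), ontable(d)}, require {clear(a), holding(c)}
    → {clear(a), clear(d), holding(c), on(a,e), ontable(d)}
  through step 2 (unstack(c,d)): drop {clear(d), holding(c)}, keep {clear(a), on(a,e), ontable(d)}, require {clear(c), handempty, on(c,d)}
    → {clear(a), clear(c), handempty, on(a,e), on(c,d), ontable(d)}
  through step 1 (stack(e,f)): drop {handempty}, keep {clear(a), clear(c), on(a,e), on(c,d), ontable(d)}, require {clear(f), holding(e)}
    → {clear(a), clear(c), clear(f), holding(e), on(a,e), on(c,d), ontable(d)}

== RESULT ==
["clear(a)", "clear(c)", "clear(f)", "holding(e)", "on(a,e)", "on(c,d)", "ontable(d)"]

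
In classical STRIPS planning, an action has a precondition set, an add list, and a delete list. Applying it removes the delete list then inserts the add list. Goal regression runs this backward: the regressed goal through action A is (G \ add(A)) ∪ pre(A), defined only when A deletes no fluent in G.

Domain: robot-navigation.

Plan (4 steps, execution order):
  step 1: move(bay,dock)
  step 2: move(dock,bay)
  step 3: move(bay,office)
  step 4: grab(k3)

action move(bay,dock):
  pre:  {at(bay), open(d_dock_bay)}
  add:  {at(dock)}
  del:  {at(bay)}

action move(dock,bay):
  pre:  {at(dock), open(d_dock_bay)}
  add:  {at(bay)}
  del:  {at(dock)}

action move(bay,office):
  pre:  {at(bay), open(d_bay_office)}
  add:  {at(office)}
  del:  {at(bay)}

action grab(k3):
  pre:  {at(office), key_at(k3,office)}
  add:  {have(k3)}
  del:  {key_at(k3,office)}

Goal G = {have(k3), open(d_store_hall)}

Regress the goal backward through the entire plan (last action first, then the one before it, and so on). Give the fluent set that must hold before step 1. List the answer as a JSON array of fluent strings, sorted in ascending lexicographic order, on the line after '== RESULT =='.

Regress step by step:
  through step 4 (grab(k3)): drop {have(k3)}, keep {open(d_store_hall)}, require {at(office), key_at(k3,office)}
    → {at(office), key_at(k3,office), open(d_store_hall)}
  through step 3 (move(bay,office)): drop {at(office)}, keep {key_at(k3,office), open(d_store_hall)}, require {at(bay), open(d_bay_office)}
    → {at(bay), key_at(k3,office), open(d_bay_office), open(d_store_hall)}
  through step 2 (move(dock,bay)): drop {at(bay)}, keep {key_at(k3,office), open(d_bay_office), open(d_store_hall)}, require {at(dock), open(d_dock_bay)}
    → {at(dock), key_at(k3,office), open(d_bay_office), open(d_dock_bay), open(d_store_hall)}
  through step 1 (move(bay,dock)): drop {at(dock)}, keep {key_at(k3,office), open(d_bay_office), open(d_dock_bay), open(d_store_hall)}, require {at(bay), open(d_dock_bay)}
    → {at(bay), key_at(k3,office), open(d_bay_office), open(d_dock_bay), open(d_store_hall)}

== RESULT ==
["at(bay)", "key_at(k3,office)", "open(d_bay_office)", "open(d_dock_bay)", "open(d_store_hall)"]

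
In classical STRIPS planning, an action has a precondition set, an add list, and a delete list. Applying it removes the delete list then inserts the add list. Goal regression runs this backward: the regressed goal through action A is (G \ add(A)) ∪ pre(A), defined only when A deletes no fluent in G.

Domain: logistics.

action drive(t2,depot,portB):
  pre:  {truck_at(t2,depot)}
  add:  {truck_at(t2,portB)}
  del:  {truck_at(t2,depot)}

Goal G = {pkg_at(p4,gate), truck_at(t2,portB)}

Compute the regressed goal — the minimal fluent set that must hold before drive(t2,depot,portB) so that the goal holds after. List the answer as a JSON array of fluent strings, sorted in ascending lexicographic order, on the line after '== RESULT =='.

Compute (G \ add) ∪ pre:
  G ∩ del = {}  (empty — regression defined)
  G \ add = {pkg_at(p4,gate), truck_at(t2,portB)} \ {truck_at(t2,portB)} = {pkg_at(p4,gate)}
  ∪ pre   = {pkg_at(p4,gate)} ∪ {truck_at(t2,depot)}
          = {pkg_at(p4,gate), truck_at(t2,depot)}

== RESULT ==
["pkg_at(p4,gate)", "truck_at(t2,depot)"]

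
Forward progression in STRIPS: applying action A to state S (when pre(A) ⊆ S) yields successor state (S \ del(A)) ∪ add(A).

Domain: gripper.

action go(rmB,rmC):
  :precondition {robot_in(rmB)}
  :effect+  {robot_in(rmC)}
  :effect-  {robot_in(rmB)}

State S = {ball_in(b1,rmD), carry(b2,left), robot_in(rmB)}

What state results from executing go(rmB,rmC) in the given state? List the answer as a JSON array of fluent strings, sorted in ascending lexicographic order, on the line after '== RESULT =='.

Progress:
  pre ⊆ S: {robot_in(rmB)} ⊆ S  — applicable
  S \ del = {ball_in(b1,rmD), carry(b2,left)}
  ∪ add   = {ball_in(b1,rmD), carry(b2,left), robot_in(rmC)}

== RESULT ==
["ball_in(b1,rmD)", "carry(b2,left)", "robot_in(rmC)"]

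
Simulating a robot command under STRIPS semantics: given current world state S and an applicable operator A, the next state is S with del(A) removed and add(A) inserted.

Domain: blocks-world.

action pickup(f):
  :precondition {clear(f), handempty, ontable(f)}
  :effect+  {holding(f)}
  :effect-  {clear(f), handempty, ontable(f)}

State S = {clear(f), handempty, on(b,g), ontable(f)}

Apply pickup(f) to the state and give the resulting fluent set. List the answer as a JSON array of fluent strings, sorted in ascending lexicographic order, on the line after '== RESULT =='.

Progress:
  pre ⊆ S: {clear(f), handempty, ontable(f)} ⊆ S  — applicable
  S \ del = {on(b,g)}
  ∪ add   = {holding(f), on(b,g)}

== RESULT ==
["holding(f)", "on(b,g)"]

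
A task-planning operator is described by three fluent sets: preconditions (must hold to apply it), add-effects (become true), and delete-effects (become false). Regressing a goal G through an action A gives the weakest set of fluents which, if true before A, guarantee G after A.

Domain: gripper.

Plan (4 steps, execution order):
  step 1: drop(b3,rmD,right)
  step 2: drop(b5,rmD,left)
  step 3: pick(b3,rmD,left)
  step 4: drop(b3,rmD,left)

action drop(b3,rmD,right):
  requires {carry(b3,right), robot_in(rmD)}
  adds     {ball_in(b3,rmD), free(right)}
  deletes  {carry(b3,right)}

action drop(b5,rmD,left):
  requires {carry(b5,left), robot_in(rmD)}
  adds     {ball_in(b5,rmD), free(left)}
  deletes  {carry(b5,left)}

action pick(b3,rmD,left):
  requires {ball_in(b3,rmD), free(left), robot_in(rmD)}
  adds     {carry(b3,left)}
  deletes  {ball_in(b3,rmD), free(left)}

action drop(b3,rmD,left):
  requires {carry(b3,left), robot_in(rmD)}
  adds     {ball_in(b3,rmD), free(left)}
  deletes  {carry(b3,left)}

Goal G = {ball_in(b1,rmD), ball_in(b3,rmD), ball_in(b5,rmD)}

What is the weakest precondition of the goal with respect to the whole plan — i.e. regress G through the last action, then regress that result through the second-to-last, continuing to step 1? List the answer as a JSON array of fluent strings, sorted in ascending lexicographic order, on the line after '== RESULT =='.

Regress step by step:
  through step 4 (drop(b3,rmD,left)): drop {ball_in(b3,rmD)}, keep {ball_in(b1,rmD), ball_in(b5,rmD)}, require {carry(b3,left), robot_in(rmD)}
    → {ball_in(b1,rmD), ball_in(b5,rmD), carry(b3,left), robot_in(rmD)}
  through step 3 (pick(b3,rmD,left)): drop {carry(b3,left)}, keep {ball_in(b1,rmD), ball_in(b5,rmD), robot_in(rmD)}, require {ball_in(b3,rmD), free(left), robot_in(rmD)}
    → {ball_in(b1,rmD), ball_in(b3,rmD), ball_in(b5,rmD), free(left), robot_in(rmD)}
  through step 2 (drop(b5,rmD,left)): drop {ball_in(b5,rmD), free(left)}, keep {ball_in(b1,rmD), ball_in(b3,rmD), robot_in(rmD)}, require {carry(b5,left), robot_in(rmD)}
    → {ball_in(b1,rmD), ball_in(b3,rmD), carry(b5,left), robot_in(rmD)}
  through step 1 (drop(b3,rmD,right)): drop {ball_in(b3,rmD)}, keep {ball_in(b1,rmD), carry(b5,left), robot_in(rmD)}, require {carry(b3,right), robot_in(rmD)}
    → {ball_in(b1,rmD), carry(b3,right), carry(b5,left), robot_in(rmD)}

== RESULT ==
["ball_in(b1,rmD)", "carry(b3,right)", "carry(b5,left)", "robot_in(rmD)"]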